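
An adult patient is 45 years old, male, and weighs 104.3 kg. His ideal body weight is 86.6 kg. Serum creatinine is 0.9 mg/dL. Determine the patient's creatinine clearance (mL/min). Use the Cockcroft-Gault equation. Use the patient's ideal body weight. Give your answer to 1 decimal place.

127.0 mL/min

CrCl = (140 − 45) × 86.6 / (72 × 0.9) = 8227.0 / 64.80 ≈ 127.0 mL/min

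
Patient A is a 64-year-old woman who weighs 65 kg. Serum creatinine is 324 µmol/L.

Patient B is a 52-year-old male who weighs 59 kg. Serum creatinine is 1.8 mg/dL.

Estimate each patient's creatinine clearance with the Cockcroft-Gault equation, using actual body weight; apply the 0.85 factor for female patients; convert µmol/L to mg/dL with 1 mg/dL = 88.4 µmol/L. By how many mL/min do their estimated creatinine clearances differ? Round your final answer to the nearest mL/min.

Patient A: SCr = 324 / 88.4 = 3.665 mg/dL
Patient A: CrCl = (140 − 64) × 65 / (72 × 3.665) × 0.85 = 4940.0 / 263.88 × 0.85 ≈ 15.9 mL/min
Patient B: CrCl = (140 − 52) × 59 / (72 × 1.8) = 5192.0 / 129.60 ≈ 40.1 mL/min
|15.9 − 40.1| = 24.2 mL/min

24 mL/min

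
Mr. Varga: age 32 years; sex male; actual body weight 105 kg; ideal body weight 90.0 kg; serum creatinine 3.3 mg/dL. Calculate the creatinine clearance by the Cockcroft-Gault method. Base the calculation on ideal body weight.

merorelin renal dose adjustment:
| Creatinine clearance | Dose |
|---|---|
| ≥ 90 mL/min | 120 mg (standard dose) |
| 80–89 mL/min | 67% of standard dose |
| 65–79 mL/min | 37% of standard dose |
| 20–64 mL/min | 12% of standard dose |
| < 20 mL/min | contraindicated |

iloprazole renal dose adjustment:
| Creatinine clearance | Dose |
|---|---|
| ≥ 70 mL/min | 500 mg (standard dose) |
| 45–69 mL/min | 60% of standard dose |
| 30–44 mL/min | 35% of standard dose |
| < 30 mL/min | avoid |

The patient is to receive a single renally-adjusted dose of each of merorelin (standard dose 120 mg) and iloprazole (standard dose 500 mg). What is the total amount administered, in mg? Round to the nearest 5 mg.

190 mg

CrCl = (140 − 32) × 90 / (72 × 3.3) = 9720.0 / 237.60 ≈ 40.9 mL/min
CrCl ≈ 41 mL/min.
merorelin: 20–64 mL/min → 12% of 120 mg = 14.4 mg.
iloprazole: 30–44 mL/min → 35% of 500 mg = 175 mg.
Total = 14.4 + 175 = 189.4 mg.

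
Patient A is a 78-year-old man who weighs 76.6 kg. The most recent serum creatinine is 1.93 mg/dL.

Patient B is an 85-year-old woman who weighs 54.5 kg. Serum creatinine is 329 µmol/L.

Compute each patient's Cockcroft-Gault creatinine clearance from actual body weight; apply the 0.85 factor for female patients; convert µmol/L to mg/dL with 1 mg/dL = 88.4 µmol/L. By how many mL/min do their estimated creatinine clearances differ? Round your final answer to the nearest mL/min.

25 mL/min

Patient A: CrCl = (140 − 78) × 76.6 / (72 × 1.93) = 4749.2 / 138.96 ≈ 34.2 mL/min
Patient B: SCr = 329 / 88.4 = 3.722 mg/dL
Patient B: CrCl = (140 − 85) × 54.5 / (72 × 3.722) × 0.85 = 2997.5 / 267.98 × 0.85 ≈ 9.5 mL/min
|34.2 − 9.5| = 24.7 mL/min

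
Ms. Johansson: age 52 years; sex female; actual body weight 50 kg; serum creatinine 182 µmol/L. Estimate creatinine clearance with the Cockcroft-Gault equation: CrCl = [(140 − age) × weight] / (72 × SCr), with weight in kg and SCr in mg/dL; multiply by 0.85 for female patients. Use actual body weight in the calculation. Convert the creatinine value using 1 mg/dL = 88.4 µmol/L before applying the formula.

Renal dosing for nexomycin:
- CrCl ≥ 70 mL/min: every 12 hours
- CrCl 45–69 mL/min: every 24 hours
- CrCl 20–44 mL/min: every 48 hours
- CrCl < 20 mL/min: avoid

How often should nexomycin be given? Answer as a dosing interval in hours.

every 48 hours

SCr = 182 / 88.4 = 2.059 mg/dL
CrCl = (140 − 52) × 50 / (72 × 2.059) × 0.85 = 4400.0 / 148.25 × 0.85 ≈ 25.2 mL/min
CrCl ≈ 25 mL/min → bracket 20–44 mL/min → every 48 hours.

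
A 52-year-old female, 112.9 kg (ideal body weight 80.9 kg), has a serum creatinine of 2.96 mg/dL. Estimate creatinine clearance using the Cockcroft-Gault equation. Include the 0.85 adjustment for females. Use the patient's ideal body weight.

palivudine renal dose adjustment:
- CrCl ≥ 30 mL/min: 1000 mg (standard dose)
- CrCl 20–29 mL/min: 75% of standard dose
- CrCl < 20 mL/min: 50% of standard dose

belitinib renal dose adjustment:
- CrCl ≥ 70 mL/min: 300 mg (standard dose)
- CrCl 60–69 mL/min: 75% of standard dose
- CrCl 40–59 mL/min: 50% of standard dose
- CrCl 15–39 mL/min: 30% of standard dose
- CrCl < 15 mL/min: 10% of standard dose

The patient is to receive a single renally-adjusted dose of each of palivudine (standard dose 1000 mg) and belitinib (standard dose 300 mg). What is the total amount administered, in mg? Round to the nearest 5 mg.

CrCl = (140 − 52) × 80.9 / (72 × 2.96) × 0.85 = 7119.2 / 213.12 × 0.85 ≈ 28.4 mL/min
CrCl ≈ 28 mL/min.
palivudine: 20–29 mL/min → 75% of 1000 mg = 750 mg.
belitinib: 15–39 mL/min → 30% of 300 mg = 90 mg.
Total = 750 + 90 = 840 mg.

840 mg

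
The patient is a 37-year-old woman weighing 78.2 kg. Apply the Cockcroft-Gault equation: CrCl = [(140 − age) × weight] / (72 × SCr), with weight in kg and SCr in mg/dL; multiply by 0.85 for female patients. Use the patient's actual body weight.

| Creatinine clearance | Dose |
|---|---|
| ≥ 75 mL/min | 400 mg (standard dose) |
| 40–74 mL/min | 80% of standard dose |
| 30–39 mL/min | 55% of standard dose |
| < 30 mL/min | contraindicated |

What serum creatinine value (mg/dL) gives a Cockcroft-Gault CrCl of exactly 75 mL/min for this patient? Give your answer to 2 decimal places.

Standard dose requires CrCl ≥ 75 mL/min.
Set (140 − 37) × 78.2 × 0.85 / (72 × SCr) = 75
SCr = (140 − 37) × 78.2 × 0.85 / (72 × 75) = 1.268 mg/dL

1.27 mg/dL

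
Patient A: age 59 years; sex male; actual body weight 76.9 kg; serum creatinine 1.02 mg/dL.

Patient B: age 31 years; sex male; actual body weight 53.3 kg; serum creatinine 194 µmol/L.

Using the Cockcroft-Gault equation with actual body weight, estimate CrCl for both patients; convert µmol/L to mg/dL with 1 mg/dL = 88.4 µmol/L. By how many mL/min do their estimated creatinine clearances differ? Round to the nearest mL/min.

Patient A: CrCl = (140 − 59) × 76.9 / (72 × 1.02) = 6228.9 / 73.44 ≈ 84.8 mL/min
Patient B: SCr = 194 / 88.4 = 2.195 mg/dL
Patient B: CrCl = (140 − 31) × 53.3 / (72 × 2.195) = 5809.7 / 158.04 ≈ 36.8 mL/min
|84.8 − 36.8| = 48.0 mL/min

48 mL/min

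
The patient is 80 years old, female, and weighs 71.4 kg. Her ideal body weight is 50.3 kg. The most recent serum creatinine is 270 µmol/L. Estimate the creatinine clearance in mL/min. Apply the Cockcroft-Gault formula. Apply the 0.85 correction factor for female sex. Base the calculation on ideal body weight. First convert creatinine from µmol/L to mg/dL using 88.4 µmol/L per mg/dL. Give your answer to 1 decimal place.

SCr = 270 / 88.4 = 3.054 mg/dL
CrCl = (140 − 80) × 50.3 / (72 × 3.054) × 0.85 = 3018.0 / 219.89 × 0.85 ≈ 11.7 mL/min

11.7 mL/min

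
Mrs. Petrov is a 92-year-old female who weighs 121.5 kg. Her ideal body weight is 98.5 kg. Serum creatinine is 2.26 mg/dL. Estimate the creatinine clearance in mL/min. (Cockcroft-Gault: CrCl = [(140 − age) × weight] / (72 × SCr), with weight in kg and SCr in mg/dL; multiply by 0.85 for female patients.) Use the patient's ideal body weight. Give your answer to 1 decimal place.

CrCl = (140 − 92) × 98.5 / (72 × 2.26) × 0.85 = 4728.0 / 162.72 × 0.85 ≈ 24.7 mL/min

24.7 mL/min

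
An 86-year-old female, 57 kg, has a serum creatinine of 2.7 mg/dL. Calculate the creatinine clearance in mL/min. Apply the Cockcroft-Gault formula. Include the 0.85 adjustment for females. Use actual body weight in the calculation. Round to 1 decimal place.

CrCl = (140 − 86) × 57 / (72 × 2.7) × 0.85 = 3078.0 / 194.40 × 0.85 ≈ 13.5 mL/min

13.5 mL/min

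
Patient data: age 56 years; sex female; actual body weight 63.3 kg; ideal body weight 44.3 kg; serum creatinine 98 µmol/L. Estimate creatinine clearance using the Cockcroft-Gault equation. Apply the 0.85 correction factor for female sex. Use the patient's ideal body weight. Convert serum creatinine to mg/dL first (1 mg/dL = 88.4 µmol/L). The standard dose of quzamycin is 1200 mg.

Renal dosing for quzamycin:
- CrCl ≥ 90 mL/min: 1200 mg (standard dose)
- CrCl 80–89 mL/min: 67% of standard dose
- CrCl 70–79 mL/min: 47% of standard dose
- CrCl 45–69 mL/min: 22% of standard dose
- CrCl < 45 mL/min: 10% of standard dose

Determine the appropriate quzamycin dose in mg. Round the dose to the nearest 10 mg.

SCr = 98 / 88.4 = 1.109 mg/dL
CrCl = (140 − 56) × 44.3 / (72 × 1.109) × 0.85 = 3721.2 / 79.85 × 0.85 ≈ 39.6 mL/min
CrCl ≈ 40 mL/min → bracket < 45 mL/min.
10% of 1200 mg = 120 mg

120 mg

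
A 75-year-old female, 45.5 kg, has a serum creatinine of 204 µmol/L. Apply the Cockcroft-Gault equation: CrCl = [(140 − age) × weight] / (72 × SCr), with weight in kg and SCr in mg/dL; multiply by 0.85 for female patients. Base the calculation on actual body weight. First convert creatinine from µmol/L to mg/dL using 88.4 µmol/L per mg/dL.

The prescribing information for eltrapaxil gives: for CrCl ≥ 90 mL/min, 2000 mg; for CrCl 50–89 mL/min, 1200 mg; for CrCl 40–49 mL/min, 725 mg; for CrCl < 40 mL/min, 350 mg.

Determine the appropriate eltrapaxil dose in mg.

350 mg

SCr = 204 / 88.4 = 2.308 mg/dL
CrCl = (140 − 75) × 45.5 / (72 × 2.308) × 0.85 = 2957.5 / 166.18 × 0.85 ≈ 15.1 mL/min
CrCl ≈ 15 mL/min → bracket < 40 mL/min.
Dose for this bracket: 350 mg.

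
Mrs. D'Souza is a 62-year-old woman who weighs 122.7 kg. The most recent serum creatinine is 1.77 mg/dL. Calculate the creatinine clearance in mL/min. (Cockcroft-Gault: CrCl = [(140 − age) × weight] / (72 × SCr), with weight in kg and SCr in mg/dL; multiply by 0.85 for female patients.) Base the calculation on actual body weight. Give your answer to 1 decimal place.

63.8 mL/min

CrCl = (140 − 62) × 122.7 / (72 × 1.77) × 0.85 = 9570.6 / 127.44 × 0.85 ≈ 63.8 mL/min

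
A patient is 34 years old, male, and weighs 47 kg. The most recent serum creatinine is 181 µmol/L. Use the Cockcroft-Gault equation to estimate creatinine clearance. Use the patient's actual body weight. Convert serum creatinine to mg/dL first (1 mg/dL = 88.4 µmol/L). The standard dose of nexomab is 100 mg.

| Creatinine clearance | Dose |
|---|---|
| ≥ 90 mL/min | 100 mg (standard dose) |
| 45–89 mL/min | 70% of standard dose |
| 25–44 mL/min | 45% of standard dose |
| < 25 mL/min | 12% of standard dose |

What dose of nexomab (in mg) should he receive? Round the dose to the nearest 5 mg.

45 mg

SCr = 181 / 88.4 = 2.048 mg/dL
CrCl = (140 − 34) × 47 / (72 × 2.048) = 4982.0 / 147.46 ≈ 33.8 mL/min
CrCl ≈ 34 mL/min → bracket 25–44 mL/min.
45% of 100 mg = 45 mg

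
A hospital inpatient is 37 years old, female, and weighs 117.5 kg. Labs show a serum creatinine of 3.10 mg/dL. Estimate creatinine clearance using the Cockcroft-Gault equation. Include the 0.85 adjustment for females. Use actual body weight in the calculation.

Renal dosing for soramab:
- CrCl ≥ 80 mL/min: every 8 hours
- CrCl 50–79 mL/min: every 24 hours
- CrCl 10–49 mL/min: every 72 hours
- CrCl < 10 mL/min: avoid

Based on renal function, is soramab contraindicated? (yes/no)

no

CrCl = (140 − 37) × 117.5 / (72 × 3.1) × 0.85 = 12102.5 / 223.20 × 0.85 ≈ 46.1 mL/min
CrCl ≈ 46 mL/min, which is ≥ 10 mL/min.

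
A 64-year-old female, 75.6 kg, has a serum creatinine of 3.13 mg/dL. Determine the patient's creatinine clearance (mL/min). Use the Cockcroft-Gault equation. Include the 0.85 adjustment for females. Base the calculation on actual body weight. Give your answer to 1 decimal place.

CrCl = (140 − 64) × 75.6 / (72 × 3.13) × 0.85 = 5745.6 / 225.36 × 0.85 ≈ 21.7 mL/min

21.7 mL/min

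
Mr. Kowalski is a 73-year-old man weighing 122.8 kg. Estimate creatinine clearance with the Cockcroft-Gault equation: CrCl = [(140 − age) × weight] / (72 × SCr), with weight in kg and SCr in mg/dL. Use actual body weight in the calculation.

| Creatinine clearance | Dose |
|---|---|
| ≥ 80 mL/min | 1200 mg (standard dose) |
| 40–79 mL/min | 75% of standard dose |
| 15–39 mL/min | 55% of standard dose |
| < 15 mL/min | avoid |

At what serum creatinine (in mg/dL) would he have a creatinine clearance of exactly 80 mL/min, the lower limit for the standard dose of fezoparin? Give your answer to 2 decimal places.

Standard dose requires CrCl ≥ 80 mL/min.
Set (140 − 73) × 122.8 / (72 × SCr) = 80
SCr = (140 − 73) × 122.8 / (72 × 80) = 1.428 mg/dL

1.43 mg/dL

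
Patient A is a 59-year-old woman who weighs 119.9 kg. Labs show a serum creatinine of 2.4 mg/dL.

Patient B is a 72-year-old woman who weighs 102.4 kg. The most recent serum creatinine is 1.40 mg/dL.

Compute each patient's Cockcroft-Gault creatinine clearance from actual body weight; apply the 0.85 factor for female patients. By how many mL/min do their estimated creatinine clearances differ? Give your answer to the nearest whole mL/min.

11 mL/min

Patient A: CrCl = (140 − 59) × 119.9 / (72 × 2.4) × 0.85 = 9711.9 / 172.80 × 0.85 ≈ 47.8 mL/min
Patient B: CrCl = (140 − 72) × 102.4 / (72 × 1.4) × 0.85 = 6963.2 / 100.80 × 0.85 ≈ 58.7 mL/min
|47.8 − 58.7| = 10.9 mL/min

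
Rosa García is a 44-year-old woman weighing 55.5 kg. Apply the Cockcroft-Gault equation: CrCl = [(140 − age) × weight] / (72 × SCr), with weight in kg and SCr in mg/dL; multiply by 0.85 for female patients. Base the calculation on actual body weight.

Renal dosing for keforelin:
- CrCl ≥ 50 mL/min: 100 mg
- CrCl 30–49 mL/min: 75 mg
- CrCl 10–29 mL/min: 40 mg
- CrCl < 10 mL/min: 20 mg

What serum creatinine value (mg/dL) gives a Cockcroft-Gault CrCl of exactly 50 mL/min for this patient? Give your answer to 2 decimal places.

Standard dose requires CrCl ≥ 50 mL/min.
Set (140 − 44) × 55.5 × 0.85 / (72 × SCr) = 50
SCr = (140 − 44) × 55.5 × 0.85 / (72 × 50) = 1.258 mg/dL

1.26 mg/dL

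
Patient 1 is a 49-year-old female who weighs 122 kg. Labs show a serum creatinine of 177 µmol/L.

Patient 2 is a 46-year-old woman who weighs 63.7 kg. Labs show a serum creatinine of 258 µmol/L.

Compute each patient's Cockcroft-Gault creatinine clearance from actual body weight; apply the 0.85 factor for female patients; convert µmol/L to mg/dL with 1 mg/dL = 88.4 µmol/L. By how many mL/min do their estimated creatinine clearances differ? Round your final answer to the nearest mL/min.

Patient 1: SCr = 177 / 88.4 = 2.002 mg/dL
Patient 1: CrCl = (140 − 49) × 122 / (72 × 2.002) × 0.85 = 11102.0 / 144.14 × 0.85 ≈ 65.5 mL/min
Patient 2: SCr = 258 / 88.4 = 2.919 mg/dL
Patient 2: CrCl = (140 − 46) × 63.7 / (72 × 2.919) × 0.85 = 5987.8 / 210.17 × 0.85 ≈ 24.2 mL/min
|65.5 − 24.2| = 41.3 mL/min

41 mL/min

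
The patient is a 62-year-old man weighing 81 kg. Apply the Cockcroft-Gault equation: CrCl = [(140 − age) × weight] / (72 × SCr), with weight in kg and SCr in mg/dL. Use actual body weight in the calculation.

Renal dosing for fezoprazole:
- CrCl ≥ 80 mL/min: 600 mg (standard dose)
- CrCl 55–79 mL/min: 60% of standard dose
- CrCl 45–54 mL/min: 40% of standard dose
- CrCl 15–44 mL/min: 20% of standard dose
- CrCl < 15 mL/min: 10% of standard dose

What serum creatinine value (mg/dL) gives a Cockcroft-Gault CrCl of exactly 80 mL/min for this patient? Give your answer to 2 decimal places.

Standard dose requires CrCl ≥ 80 mL/min.
Set (140 − 62) × 81 / (72 × SCr) = 80
SCr = (140 − 62) × 81 / (72 × 80) = 1.097 mg/dL

1.10 mg/dL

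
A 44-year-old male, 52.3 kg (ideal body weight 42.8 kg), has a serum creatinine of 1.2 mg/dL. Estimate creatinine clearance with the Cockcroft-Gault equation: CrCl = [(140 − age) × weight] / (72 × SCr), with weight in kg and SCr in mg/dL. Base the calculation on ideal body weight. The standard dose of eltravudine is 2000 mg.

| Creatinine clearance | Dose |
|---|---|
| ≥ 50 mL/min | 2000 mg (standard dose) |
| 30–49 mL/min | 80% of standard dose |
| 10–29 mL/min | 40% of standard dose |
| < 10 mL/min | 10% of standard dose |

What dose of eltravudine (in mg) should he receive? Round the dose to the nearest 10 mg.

1600 mg

CrCl = (140 − 44) × 42.8 / (72 × 1.2) = 4108.8 / 86.40 ≈ 47.6 mL/min
CrCl ≈ 48 mL/min → bracket 30–49 mL/min.
80% of 2000 mg = 1600 mg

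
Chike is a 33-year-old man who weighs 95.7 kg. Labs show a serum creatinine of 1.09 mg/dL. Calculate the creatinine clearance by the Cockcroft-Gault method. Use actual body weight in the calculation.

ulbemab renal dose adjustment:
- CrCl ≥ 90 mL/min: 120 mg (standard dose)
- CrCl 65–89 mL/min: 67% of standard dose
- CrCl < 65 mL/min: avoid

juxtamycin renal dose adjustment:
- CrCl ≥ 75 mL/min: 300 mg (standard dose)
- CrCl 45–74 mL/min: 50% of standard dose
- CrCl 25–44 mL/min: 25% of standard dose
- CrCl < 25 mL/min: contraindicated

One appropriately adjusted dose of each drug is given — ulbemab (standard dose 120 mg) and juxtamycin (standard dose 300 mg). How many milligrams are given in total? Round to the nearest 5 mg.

420 mg

CrCl = (140 − 33) × 95.7 / (72 × 1.09) = 10239.9 / 78.48 ≈ 130.5 mL/min
CrCl ≈ 130 mL/min.
ulbemab: ≥ 90 mL/min → 100% of 120 mg = 120 mg.
juxtamycin: ≥ 75 mL/min → 100% of 300 mg = 300 mg.
Total = 120 + 300 = 420 mg.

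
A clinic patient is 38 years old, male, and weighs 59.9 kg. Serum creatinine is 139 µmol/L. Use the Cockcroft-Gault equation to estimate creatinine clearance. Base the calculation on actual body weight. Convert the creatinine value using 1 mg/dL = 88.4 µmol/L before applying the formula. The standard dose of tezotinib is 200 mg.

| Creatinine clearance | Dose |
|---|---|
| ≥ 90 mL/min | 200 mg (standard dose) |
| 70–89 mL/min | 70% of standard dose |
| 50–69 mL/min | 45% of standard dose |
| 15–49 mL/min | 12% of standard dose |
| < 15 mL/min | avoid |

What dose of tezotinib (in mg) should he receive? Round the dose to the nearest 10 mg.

SCr = 139 / 88.4 = 1.572 mg/dL
CrCl = (140 − 38) × 59.9 / (72 × 1.572) = 6109.8 / 113.18 ≈ 54.0 mL/min
CrCl ≈ 54 mL/min → bracket 50–69 mL/min.
45% of 200 mg = 90 mg

90 mg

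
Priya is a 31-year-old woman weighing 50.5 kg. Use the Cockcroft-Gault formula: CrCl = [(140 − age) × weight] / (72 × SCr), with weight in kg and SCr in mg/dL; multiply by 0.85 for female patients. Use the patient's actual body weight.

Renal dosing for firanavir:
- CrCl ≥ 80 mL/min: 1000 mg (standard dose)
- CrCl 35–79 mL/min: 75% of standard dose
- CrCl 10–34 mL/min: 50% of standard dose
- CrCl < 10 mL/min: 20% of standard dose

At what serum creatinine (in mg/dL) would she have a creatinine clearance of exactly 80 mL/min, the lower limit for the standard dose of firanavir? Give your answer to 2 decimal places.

0.81 mg/dL

Standard dose requires CrCl ≥ 80 mL/min.
Set (140 − 31) × 50.5 × 0.85 / (72 × SCr) = 80
SCr = (140 − 31) × 50.5 × 0.85 / (72 × 80) = 0.812 mg/dL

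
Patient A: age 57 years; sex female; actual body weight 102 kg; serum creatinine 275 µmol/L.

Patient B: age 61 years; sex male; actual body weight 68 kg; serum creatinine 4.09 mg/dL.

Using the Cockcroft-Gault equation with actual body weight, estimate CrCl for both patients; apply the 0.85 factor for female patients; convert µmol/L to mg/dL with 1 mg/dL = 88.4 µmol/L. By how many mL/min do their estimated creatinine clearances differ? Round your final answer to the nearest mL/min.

14 mL/min

Patient A: SCr = 275 / 88.4 = 3.111 mg/dL
Patient A: CrCl = (140 − 57) × 102 / (72 × 3.111) × 0.85 = 8466.0 / 223.99 × 0.85 ≈ 32.1 mL/min
Patient B: CrCl = (140 − 61) × 68 / (72 × 4.09) = 5372.0 / 294.48 ≈ 18.2 mL/min
|32.1 − 18.2| = 13.9 mL/min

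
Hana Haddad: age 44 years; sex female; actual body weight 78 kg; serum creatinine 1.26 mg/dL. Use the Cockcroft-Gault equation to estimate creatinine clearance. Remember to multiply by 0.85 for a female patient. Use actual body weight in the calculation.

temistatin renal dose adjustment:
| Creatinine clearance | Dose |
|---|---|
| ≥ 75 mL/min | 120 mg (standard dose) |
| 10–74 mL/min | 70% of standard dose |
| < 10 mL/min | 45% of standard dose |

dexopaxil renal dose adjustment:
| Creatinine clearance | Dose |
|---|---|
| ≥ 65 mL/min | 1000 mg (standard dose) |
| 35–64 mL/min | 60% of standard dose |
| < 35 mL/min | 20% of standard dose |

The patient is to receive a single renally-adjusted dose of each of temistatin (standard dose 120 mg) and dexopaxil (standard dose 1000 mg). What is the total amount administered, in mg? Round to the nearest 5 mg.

1085 mg

CrCl = (140 − 44) × 78 / (72 × 1.26) × 0.85 = 7488.0 / 90.72 × 0.85 ≈ 70.2 mL/min
CrCl ≈ 70 mL/min.
temistatin: 10–74 mL/min → 70% of 120 mg = 84 mg.
dexopaxil: ≥ 65 mL/min → 100% of 1000 mg = 1000 mg.
Total = 84 + 1000 = 1084 mg.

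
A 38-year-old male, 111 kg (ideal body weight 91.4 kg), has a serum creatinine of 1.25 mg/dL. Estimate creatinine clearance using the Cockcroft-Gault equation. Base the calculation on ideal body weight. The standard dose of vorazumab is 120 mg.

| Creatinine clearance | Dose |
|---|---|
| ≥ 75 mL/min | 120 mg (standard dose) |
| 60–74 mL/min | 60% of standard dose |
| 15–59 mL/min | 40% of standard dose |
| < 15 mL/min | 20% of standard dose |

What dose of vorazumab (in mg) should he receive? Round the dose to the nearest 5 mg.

CrCl = (140 − 38) × 91.4 / (72 × 1.25) = 9322.8 / 90.00 ≈ 103.6 mL/min
CrCl ≈ 104 mL/min → bracket ≥ 75 mL/min.
100% of 120 mg = 120 mg

120 mg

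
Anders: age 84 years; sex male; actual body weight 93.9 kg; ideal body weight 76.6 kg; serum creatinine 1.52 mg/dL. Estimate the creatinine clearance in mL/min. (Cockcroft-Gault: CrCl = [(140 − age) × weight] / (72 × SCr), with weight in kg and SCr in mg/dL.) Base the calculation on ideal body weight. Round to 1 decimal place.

39.2 mL/min

CrCl = (140 − 84) × 76.6 / (72 × 1.52) = 4289.6 / 109.44 ≈ 39.2 mL/min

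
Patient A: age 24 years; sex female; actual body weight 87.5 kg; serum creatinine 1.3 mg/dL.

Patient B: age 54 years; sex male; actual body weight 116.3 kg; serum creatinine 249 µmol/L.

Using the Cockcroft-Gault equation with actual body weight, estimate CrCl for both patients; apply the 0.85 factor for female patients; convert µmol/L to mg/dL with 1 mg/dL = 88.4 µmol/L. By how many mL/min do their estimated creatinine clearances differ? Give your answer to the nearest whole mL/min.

43 mL/min

Patient A: CrCl = (140 − 24) × 87.5 / (72 × 1.3) × 0.85 = 10150.0 / 93.60 × 0.85 ≈ 92.2 mL/min
Patient B: SCr = 249 / 88.4 = 2.817 mg/dL
Patient B: CrCl = (140 − 54) × 116.3 / (72 × 2.817) = 10001.8 / 202.82 ≈ 49.3 mL/min
|92.2 − 49.3| = 42.9 mL/min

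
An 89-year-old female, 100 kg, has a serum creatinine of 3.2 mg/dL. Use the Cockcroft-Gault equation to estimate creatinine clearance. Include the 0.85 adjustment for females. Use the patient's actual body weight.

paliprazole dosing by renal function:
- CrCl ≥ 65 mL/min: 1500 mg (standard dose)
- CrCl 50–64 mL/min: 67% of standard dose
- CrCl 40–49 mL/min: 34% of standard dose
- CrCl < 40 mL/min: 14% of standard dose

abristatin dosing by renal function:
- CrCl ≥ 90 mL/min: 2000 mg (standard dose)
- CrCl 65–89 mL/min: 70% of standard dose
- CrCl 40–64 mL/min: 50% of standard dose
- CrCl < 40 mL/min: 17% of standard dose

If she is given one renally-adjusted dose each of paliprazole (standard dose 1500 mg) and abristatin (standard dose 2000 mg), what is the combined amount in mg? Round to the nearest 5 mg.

CrCl = (140 − 89) × 100 / (72 × 3.2) × 0.85 = 5100.0 / 230.40 × 0.85 ≈ 18.8 mL/min
CrCl ≈ 19 mL/min.
paliprazole: < 40 mL/min → 14% of 1500 mg = 210 mg.
abristatin: < 40 mL/min → 17% of 2000 mg = 340 mg.
Total = 210 + 340 = 550 mg.

550 mg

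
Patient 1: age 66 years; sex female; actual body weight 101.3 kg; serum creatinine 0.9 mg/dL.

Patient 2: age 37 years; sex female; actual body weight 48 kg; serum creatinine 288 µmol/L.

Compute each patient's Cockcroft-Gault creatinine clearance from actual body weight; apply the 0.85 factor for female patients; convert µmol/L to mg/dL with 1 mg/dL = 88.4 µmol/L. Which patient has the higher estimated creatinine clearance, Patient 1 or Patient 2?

Patient 1: CrCl = (140 − 66) × 101.3 / (72 × 0.9) × 0.85 = 7496.2 / 64.80 × 0.85 ≈ 98.3 mL/min
Patient 2: SCr = 288 / 88.4 = 3.258 mg/dL
Patient 2: CrCl = (140 − 37) × 48 / (72 × 3.258) × 0.85 = 4944.0 / 234.58 × 0.85 ≈ 17.9 mL/min
98.3 vs 17.9 mL/min → Patient 1 is higher.

Patient 1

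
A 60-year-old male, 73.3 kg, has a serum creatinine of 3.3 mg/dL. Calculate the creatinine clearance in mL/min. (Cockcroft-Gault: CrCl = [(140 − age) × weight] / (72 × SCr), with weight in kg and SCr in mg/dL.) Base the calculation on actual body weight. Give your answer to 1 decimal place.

CrCl = (140 − 60) × 73.3 / (72 × 3.3) = 5864.0 / 237.60 ≈ 24.7 mL/min

24.7 mL/min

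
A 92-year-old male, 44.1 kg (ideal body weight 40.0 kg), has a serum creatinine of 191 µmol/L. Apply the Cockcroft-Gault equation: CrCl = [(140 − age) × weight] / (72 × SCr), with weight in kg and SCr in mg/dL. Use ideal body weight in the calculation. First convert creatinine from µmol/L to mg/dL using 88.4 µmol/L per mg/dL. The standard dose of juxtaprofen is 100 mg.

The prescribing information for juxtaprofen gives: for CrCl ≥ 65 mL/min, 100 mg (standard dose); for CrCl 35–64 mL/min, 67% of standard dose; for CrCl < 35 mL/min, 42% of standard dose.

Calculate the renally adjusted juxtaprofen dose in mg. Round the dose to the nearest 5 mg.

40 mg

SCr = 191 / 88.4 = 2.161 mg/dL
CrCl = (140 − 92) × 40 / (72 × 2.161) = 1920.0 / 155.59 ≈ 12.3 mL/min
CrCl ≈ 12 mL/min → bracket < 35 mL/min.
42% of 100 mg = 42 mg → 40 mg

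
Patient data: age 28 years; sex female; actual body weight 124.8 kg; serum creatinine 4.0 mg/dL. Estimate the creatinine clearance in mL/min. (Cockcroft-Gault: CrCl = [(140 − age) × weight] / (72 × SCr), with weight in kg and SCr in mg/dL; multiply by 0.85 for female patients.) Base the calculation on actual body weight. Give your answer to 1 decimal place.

41.3 mL/min

CrCl = (140 − 28) × 124.8 / (72 × 4) × 0.85 = 13977.6 / 288.00 × 0.85 ≈ 41.3 mL/min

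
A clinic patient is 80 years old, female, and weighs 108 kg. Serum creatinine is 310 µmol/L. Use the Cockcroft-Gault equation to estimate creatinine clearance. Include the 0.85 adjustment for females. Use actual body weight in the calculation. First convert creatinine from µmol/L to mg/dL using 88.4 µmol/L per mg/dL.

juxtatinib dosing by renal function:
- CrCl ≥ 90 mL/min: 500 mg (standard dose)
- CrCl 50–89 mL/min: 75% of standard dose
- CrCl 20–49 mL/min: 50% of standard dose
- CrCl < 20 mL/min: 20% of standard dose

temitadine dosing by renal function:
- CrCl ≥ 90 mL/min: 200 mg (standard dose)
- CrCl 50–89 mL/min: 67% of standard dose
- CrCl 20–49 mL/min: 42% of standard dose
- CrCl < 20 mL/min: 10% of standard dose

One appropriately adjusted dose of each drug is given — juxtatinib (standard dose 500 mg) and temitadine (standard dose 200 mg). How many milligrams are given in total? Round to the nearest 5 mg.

335 mg

SCr = 310 / 88.4 = 3.507 mg/dL
CrCl = (140 − 80) × 108 / (72 × 3.507) × 0.85 = 6480.0 / 252.50 × 0.85 ≈ 21.8 mL/min
CrCl ≈ 22 mL/min.
juxtatinib: 20–49 mL/min → 50% of 500 mg = 250 mg.
temitadine: 20–49 mL/min → 42% of 200 mg = 84 mg.
Total = 250 + 84 = 334 mg.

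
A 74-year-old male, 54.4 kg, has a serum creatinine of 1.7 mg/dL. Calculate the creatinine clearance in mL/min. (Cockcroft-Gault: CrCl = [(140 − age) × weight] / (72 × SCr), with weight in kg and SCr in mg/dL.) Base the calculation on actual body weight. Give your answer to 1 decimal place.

29.3 mL/min

CrCl = (140 − 74) × 54.4 / (72 × 1.7) = 3590.4 / 122.40 ≈ 29.3 mL/min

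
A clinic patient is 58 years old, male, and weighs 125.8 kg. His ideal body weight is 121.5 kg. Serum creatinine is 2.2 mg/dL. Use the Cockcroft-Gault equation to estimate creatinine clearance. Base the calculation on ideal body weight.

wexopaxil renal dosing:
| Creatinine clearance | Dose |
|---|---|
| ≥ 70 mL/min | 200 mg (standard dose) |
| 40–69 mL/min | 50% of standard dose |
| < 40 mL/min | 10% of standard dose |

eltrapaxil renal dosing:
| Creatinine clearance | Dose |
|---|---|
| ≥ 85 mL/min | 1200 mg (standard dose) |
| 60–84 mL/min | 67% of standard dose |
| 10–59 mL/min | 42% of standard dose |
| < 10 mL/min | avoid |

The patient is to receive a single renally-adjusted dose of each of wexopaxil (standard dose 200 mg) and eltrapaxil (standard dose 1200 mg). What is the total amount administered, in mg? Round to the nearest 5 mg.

CrCl = (140 − 58) × 121.5 / (72 × 2.2) = 9963.0 / 158.40 ≈ 62.9 mL/min
CrCl ≈ 63 mL/min.
wexopaxil: 40–69 mL/min → 50% of 200 mg = 100 mg.
eltrapaxil: 60–84 mL/min → 67% of 1200 mg = 804 mg.
Total = 100 + 804 = 904 mg.

905 mg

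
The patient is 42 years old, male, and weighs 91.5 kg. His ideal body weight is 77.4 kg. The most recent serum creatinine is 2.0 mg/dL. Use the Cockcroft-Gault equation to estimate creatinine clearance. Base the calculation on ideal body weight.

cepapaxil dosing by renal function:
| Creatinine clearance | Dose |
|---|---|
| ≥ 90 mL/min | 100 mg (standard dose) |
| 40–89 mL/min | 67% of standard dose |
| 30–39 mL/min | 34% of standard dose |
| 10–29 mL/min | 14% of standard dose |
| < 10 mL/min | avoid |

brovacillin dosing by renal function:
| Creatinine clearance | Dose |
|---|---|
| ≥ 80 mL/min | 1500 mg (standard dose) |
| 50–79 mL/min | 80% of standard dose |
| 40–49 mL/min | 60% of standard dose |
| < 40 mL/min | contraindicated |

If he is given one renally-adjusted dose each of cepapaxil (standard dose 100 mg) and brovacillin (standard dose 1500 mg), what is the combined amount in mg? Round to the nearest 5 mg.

CrCl = (140 − 42) × 77.4 / (72 × 2) = 7585.2 / 144.00 ≈ 52.7 mL/min
CrCl ≈ 53 mL/min.
cepapaxil: 40–89 mL/min → 67% of 100 mg = 67 mg.
brovacillin: 50–79 mL/min → 80% of 1500 mg = 1200 mg.
Total = 67 + 1200 = 1267 mg.

1265 mg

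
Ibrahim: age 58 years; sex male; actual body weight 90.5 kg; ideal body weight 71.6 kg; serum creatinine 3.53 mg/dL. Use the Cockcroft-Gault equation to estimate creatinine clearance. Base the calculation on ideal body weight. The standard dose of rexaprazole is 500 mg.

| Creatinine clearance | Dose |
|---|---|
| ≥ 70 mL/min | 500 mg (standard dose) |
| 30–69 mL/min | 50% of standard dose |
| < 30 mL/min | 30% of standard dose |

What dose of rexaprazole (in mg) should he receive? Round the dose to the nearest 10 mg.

150 mg

CrCl = (140 − 58) × 71.6 / (72 × 3.53) = 5871.2 / 254.16 ≈ 23.1 mL/min
CrCl ≈ 23 mL/min → bracket < 30 mL/min.
30% of 500 mg = 150 mg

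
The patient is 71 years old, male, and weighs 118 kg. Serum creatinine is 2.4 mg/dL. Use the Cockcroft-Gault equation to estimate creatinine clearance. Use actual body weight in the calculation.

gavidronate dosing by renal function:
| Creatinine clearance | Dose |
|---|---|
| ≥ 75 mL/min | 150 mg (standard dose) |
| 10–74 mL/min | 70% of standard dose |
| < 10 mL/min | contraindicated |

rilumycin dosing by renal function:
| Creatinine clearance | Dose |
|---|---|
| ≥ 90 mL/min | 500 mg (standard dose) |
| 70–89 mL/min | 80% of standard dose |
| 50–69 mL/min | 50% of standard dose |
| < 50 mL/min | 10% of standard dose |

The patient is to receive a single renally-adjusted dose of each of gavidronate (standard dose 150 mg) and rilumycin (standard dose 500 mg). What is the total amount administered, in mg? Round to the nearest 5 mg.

CrCl = (140 − 71) × 118 / (72 × 2.4) = 8142.0 / 172.80 ≈ 47.1 mL/min
CrCl ≈ 47 mL/min.
gavidronate: 10–74 mL/min → 70% of 150 mg = 105 mg.
rilumycin: < 50 mL/min → 10% of 500 mg = 50 mg.
Total = 105 + 50 = 155 mg.

155 mg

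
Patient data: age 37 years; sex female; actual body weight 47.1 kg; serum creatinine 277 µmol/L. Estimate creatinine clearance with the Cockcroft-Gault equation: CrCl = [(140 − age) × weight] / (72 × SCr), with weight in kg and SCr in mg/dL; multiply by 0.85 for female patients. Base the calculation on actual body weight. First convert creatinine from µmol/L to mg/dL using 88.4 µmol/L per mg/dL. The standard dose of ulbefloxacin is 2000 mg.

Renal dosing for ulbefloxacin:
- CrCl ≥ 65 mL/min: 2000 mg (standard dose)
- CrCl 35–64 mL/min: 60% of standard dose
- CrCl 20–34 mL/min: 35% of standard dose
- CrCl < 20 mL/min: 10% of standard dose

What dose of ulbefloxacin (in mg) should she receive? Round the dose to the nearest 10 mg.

200 mg

SCr = 277 / 88.4 = 3.133 mg/dL
CrCl = (140 − 37) × 47.1 / (72 × 3.133) × 0.85 = 4851.3 / 225.58 × 0.85 ≈ 18.3 mL/min
CrCl ≈ 18 mL/min → bracket < 20 mL/min.
10% of 2000 mg = 200 mg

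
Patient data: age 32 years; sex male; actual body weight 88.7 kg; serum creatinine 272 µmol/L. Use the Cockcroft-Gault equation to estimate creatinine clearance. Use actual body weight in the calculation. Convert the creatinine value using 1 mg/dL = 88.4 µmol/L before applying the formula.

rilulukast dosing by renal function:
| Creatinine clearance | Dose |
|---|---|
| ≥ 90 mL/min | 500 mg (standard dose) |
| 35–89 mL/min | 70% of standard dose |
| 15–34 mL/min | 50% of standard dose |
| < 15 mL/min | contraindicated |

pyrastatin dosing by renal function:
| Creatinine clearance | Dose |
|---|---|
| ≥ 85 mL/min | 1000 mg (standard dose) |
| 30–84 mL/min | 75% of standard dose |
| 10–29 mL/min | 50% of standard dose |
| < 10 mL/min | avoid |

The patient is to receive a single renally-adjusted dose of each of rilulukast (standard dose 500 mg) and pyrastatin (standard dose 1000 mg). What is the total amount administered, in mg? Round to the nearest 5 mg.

SCr = 272 / 88.4 = 3.077 mg/dL
CrCl = (140 − 32) × 88.7 / (72 × 3.077) = 9579.6 / 221.54 ≈ 43.2 mL/min
CrCl ≈ 43 mL/min.
rilulukast: 35–89 mL/min → 70% of 500 mg = 350 mg.
pyrastatin: 30–84 mL/min → 75% of 1000 mg = 750 mg.
Total = 350 + 750 = 1100 mg.

1100 mg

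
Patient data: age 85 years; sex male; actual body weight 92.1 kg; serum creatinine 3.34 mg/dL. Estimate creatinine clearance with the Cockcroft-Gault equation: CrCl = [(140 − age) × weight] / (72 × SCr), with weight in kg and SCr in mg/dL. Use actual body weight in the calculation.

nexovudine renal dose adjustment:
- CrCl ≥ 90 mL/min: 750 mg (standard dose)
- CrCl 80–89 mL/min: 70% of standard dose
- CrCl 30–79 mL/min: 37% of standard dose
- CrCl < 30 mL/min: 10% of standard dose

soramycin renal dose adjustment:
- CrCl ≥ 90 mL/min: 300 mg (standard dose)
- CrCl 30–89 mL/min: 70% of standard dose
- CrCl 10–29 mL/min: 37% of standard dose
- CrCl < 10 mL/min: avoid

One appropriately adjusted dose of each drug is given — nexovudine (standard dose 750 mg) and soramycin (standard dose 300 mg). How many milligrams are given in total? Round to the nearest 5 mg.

CrCl = (140 − 85) × 92.1 / (72 × 3.34) = 5065.5 / 240.48 ≈ 21.1 mL/min
CrCl ≈ 21 mL/min.
nexovudine: < 30 mL/min → 10% of 750 mg = 75 mg.
soramycin: 10–29 mL/min → 37% of 300 mg = 111 mg.
Total = 75 + 111 = 186 mg.

185 mg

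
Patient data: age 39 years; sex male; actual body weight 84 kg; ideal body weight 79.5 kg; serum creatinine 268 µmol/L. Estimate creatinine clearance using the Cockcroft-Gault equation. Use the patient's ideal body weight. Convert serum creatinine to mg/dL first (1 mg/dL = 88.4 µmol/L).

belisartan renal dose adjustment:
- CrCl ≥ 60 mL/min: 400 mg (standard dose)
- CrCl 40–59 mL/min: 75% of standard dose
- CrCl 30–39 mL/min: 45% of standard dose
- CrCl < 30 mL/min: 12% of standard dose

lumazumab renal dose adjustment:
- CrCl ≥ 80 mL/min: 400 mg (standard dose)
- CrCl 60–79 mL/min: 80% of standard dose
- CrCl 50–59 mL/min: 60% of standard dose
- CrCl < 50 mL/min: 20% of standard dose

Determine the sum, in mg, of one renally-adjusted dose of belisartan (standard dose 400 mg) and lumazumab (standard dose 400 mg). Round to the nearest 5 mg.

260 mg

SCr = 268 / 88.4 = 3.032 mg/dL
CrCl = (140 − 39) × 79.5 / (72 × 3.032) = 8029.5 / 218.30 ≈ 36.8 mL/min
CrCl ≈ 37 mL/min.
belisartan: 30–39 mL/min → 45% of 400 mg = 180 mg.
lumazumab: < 50 mL/min → 20% of 400 mg = 80 mg.
Total = 180 + 80 = 260 mg.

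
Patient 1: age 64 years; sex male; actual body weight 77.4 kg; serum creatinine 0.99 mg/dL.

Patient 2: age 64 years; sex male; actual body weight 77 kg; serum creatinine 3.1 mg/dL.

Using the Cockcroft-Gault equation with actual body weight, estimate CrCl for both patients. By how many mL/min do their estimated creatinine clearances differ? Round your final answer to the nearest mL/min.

56 mL/min

Patient 1: CrCl = (140 − 64) × 77.4 / (72 × 0.99) = 5882.4 / 71.28 ≈ 82.5 mL/min
Patient 2: CrCl = (140 − 64) × 77 / (72 × 3.1) = 5852.0 / 223.20 ≈ 26.2 mL/min
|82.5 − 26.2| = 56.3 mL/min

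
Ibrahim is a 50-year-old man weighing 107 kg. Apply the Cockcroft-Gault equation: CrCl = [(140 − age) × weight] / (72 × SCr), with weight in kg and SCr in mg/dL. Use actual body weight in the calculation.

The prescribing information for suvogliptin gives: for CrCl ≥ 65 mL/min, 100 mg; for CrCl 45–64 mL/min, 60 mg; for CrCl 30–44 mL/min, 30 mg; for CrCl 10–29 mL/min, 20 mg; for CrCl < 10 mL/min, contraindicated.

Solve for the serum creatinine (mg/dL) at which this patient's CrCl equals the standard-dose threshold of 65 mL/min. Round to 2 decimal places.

2.06 mg/dL

Standard dose requires CrCl ≥ 65 mL/min.
Set (140 − 50) × 107 / (72 × SCr) = 65
SCr = (140 − 50) × 107 / (72 × 65) = 2.058 mg/dL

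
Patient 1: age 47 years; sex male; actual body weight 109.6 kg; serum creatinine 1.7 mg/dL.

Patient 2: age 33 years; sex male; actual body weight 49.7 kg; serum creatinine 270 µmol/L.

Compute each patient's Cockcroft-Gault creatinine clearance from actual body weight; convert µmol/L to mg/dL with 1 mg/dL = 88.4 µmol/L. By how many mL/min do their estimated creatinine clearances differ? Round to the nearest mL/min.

59 mL/min

Patient 1: CrCl = (140 − 47) × 109.6 / (72 × 1.7) = 10192.8 / 122.40 ≈ 83.3 mL/min
Patient 2: SCr = 270 / 88.4 = 3.054 mg/dL
Patient 2: CrCl = (140 − 33) × 49.7 / (72 × 3.054) = 5317.9 / 219.89 ≈ 24.2 mL/min
|83.3 − 24.2| = 59.1 mL/min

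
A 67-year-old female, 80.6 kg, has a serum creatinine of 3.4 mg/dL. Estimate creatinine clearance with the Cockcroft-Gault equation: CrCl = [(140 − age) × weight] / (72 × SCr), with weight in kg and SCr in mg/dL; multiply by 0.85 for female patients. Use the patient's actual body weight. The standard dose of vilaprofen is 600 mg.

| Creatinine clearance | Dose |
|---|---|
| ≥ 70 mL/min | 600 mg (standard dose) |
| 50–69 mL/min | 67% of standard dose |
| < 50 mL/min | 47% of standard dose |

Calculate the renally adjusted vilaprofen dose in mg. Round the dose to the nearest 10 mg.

CrCl = (140 − 67) × 80.6 / (72 × 3.4) × 0.85 = 5883.8 / 244.80 × 0.85 ≈ 20.4 mL/min
CrCl ≈ 20 mL/min → bracket < 50 mL/min.
47% of 600 mg = 282 mg → 280 mg

280 mg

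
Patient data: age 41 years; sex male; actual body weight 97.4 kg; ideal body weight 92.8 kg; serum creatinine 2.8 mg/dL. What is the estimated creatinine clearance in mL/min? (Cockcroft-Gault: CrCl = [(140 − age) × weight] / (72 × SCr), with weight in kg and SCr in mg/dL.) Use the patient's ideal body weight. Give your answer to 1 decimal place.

45.6 mL/min

CrCl = (140 − 41) × 92.8 / (72 × 2.8) = 9187.2 / 201.60 ≈ 45.6 mL/min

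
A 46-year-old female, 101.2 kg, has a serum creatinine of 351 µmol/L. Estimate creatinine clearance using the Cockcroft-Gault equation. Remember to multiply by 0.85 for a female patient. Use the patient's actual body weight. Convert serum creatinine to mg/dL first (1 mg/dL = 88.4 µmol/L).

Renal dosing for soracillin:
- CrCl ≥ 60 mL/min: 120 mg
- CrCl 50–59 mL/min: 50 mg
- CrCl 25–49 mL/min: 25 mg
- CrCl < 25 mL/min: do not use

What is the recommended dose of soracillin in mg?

SCr = 351 / 88.4 = 3.971 mg/dL
CrCl = (140 − 46) × 101.2 / (72 × 3.971) × 0.85 = 9512.8 / 285.91 × 0.85 ≈ 28.3 mL/min
CrCl ≈ 28 mL/min → bracket 25–49 mL/min.
Dose for this bracket: 25 mg.

25 mg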